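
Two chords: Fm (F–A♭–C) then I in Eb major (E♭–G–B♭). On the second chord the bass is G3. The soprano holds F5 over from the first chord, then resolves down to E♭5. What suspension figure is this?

7–6 suspension.

At the second chord the bass is G3. The suspended F5 lies a seventh above the bass; after resolving down by step to E♭5, the interval above the bass becomes a sixth.
Suspension figures are named by those two intervals: 7–6.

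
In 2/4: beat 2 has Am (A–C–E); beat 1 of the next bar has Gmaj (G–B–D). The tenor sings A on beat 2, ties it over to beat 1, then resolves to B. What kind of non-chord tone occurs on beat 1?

The harmony at that moment is G major triad (G, B, D); A is not a chord tone.
It is held over (the same pitch as the preceding A) and left by step up to B.
Held over from the previous chord and resolving up by step — a retardation.

Retardation.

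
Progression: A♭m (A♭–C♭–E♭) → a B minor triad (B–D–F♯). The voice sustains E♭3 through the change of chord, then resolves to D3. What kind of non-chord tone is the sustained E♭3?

E♭3 is a suspension.

The harmony at that moment is B minor triad (B, D, F♯); E♭3 is not a chord tone.
It is held over (the same pitch as the preceding E♭3) and left by step down to D3.
Held over from the previous chord and resolving down by step — a suspension.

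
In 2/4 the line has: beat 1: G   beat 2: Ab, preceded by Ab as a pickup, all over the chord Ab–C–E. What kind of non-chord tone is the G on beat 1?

The harmony at that moment is Ab augmented triad (Ab, C, E); G is not a chord tone.
It is approached by step down from Ab and left by step up to Ab.
Step away and step back to the same note — a neighbor tone (lower neighbor).

Lower neighbor tone.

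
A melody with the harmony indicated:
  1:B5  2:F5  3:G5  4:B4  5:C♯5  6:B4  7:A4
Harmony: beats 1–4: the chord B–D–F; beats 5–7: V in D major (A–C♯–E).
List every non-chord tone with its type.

G5 (beat 3) — escape tone; B4 (beat 6) — passing tone.

The harmony at that moment is B diminished triad (B, D, F); G5 is not a chord tone.
It is approached by step up from F5 and left by leap down to B4.
Step in, leap out — an escape tone.
The harmony at that moment is A major triad (A, C♯, E); B4 is not a chord tone.
It is approached by step down from C♯5 and left by step down to A4.
Step in, step out in the same direction — a passing tone.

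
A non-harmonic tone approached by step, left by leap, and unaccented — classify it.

Approach: by step. Departure: by leap. Metric position: weak.
Step in, leap out, from a weak position — an escape tone (échappée). (It is the mirror image of the appoggiatura, which leaps in and steps out on a strong beat.)

Escape tone.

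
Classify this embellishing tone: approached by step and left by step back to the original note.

Approach: by step. Departure: by step in the opposite direction, back to the starting pitch.
Stepwise on both sides but reversing to return to the same chord tone — a neighbor tone. (Had it continued onward in the same direction it would be a passing tone instead.)

Neighbor tone.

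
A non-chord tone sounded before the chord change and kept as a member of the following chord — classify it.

Approach: ahead of the chord change (typically by step), so it is dissonant against the current harmony. Departure: none — the same pitch is restated or held and is a chord tone of the new harmony.
Dissonant first, consonant once the harmony catches up: the note simply arrives early — an anticipation. (The reverse timing, consonant first and dissonant after the change, would be a suspension or retardation.)

Anticipation.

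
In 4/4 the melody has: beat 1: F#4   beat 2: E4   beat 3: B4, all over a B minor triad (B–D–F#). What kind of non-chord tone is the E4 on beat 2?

The harmony at that moment is B minor triad (B, D, F#); E4 is not a chord tone.
It is approached by step down from F#4 and left by leap up to B4.
Step in, leap out, on a weak beat — an escape tone.

Escape tone.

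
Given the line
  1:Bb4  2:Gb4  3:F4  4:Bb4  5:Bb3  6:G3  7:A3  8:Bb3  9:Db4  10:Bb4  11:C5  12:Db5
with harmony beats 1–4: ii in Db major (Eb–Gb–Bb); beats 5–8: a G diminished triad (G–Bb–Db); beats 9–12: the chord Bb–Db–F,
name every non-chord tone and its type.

The harmony at that moment is Eb minor triad (Eb, Gb, Bb); F4 is not a chord tone.
It is approached by step down from Gb4 and left by leap up to Bb4.
Step in, leap out — an escape tone.
The harmony at that moment is G diminished triad (G, Bb, Db); A3 is not a chord tone.
It is approached by step up from G3 and left by step up to Bb3.
Step in, step out in the same direction — a passing tone.
The harmony at that moment is Bb minor triad (Bb, Db, F); C5 is not a chord tone.
It is approached by step up from Bb4 and left by step up to Db5.
Step in, step out in the same direction — a passing tone.

F4 (beat 3) — escape tone; A3 (beat 7) — passing tone; C5 (beat 11) — passing tone.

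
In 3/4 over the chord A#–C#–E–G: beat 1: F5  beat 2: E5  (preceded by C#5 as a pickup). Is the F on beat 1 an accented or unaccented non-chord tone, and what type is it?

Accented appoggiatura.

The harmony at that moment is A# diminished seventh chord (A#, C#, E, G); F5 is not a chord tone.
It is approached by leap up from C#5 and left by step down to E5.
Leap in, step out — an appoggiatura.
It falls on the downbeat, so it is accented.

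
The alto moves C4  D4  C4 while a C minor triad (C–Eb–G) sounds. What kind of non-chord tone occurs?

The harmony at that moment is C minor triad (C, Eb, G); D4 is not a chord tone.
It is approached by step up from C4 and left by step down to C4.
Step away and step back to the same note — a neighbor tone (upper neighbor).

D4 is a neighbor tone.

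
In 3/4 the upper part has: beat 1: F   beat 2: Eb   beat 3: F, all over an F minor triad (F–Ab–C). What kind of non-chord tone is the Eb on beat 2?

Lower neighbor tone.

The harmony at that moment is F minor triad (F, Ab, C); Eb is not a chord tone.
It is approached by step down from F and left by step up to F.
Step away and step back to the same note — a neighbor tone (lower neighbor).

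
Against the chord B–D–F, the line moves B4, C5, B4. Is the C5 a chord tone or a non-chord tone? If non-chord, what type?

The harmony at that moment is B diminished triad (B, D, F); C5 is not a chord tone.
It is approached by step up from B4 and left by step down to B4.
Step away and step back to the same note — a neighbor tone (upper neighbor).

Non-chord tone — a neighbor tone.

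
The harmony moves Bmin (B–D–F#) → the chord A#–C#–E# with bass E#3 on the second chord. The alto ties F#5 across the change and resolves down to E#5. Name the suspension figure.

9–8 suspension.

At the second chord the bass is E#3. The suspended F#5 lies a ninth above the bass; after resolving down by step to E#5, the interval above the bass becomes an octave.
Suspension figures are named by those two intervals: 9–8.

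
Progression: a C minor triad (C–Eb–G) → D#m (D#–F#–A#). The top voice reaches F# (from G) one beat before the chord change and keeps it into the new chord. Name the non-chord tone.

F# is an anticipation.

The harmony at that moment is C minor triad (C, Eb, G); F# is not a chord tone.
It is approached by step down from G and then sustained as the same pitch into the next harmony.
Arriving early and becoming a chord tone when the harmony changes — an anticipation.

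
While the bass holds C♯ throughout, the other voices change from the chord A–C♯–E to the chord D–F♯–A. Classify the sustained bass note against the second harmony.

Pedal tone (pedal point).

The harmony at that moment is D major triad (D, F♯, A); C♯ is not a chord tone.
It is held over (the same pitch as the preceding C♯) and then sustained as the same pitch into the next harmony.
Sustained through a change of harmony — a pedal tone.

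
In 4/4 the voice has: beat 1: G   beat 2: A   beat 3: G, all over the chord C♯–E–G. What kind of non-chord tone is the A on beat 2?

Upper neighbor tone.

The harmony at that moment is C♯ diminished triad (C♯, E, G); A is not a chord tone.
It is approached by step up from G and left by step down to G.
Step away and step back to the same note — a neighbor tone (upper neighbor).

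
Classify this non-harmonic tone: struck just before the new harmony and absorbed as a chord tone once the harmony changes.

Approach: ahead of the chord change (typically by step), so it is dissonant against the current harmony. Departure: none — the same pitch is restated or held and is a chord tone of the new harmony.
Dissonant first, consonant once the harmony catches up: the note simply arrives early — an anticipation. (The reverse timing, consonant first and dissonant after the change, would be a suspension or retardation.)

Anticipation.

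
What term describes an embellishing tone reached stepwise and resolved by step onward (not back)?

Approach: by step. Departure: by step, continuing in the same direction.
Stepwise on both sides with no change of direction means the note fills in the space between two different chord tones — a passing tone. (Had it turned back to its starting note it would be a neighbor tone instead.)

Passing tone.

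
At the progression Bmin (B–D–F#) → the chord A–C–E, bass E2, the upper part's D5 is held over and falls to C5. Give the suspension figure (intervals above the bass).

7–6 suspension.

At the second chord the bass is E2. The suspended D5 lies a seventh above the bass; after resolving down by step to C5, the interval above the bass becomes a sixth.
Suspension figures are named by those two intervals: 7–6.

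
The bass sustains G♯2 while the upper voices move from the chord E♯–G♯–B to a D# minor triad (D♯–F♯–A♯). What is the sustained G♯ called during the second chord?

Pedal tone (pedal point).

The harmony at that moment is D♯ minor triad (D♯, F♯, A♯); G♯2 is not a chord tone.
It is held over (the same pitch as the preceding G♯2) and then sustained as the same pitch into the next harmony.
Sustained through a change of harmony — a pedal tone.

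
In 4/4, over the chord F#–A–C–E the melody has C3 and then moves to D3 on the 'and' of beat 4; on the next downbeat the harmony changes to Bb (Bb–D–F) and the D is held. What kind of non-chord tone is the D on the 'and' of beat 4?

Anticipation.

The harmony at that moment is F# half-diminished seventh chord (F#, A, C, E); D3 is not a chord tone.
It is approached by step up from C3 and then sustained as the same pitch into the next harmony.
Arriving early and becoming a chord tone when the harmony changes — an anticipation.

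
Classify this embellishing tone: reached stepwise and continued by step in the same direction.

Approach: by step. Departure: by step, continuing in the same direction.
Stepwise on both sides with no change of direction means the note fills in the space between two different chord tones — a passing tone. (Had it turned back to its starting note it would be a neighbor tone instead.)

Passing tone.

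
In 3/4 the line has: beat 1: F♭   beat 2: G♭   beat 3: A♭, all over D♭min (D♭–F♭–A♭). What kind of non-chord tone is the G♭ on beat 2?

The harmony at that moment is D♭ minor triad (D♭, F♭, A♭); G♭ is not a chord tone.
It is approached by step up from F♭ and left by step up to A♭.
Step in, step out in the same direction — a passing tone.

Passing tone.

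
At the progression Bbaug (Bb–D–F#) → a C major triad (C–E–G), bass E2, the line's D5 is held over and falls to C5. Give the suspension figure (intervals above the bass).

7–6 suspension.

At the second chord the bass is E2. The suspended D5 lies a seventh above the bass; after resolving down by step to C5, the interval above the bass becomes a sixth.
Suspension figures are named by those two intervals: 7–6.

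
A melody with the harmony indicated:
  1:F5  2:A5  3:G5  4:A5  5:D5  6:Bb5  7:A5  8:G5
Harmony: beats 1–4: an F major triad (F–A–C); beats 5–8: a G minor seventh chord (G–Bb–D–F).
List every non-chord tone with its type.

G5 (beat 3) — neighbor tone; A5 (beat 7) — passing tone.

The harmony at that moment is F major triad (F, A, C); G5 is not a chord tone.
It is approached by step down from A5 and left by step up to A5.
Step away and step back to the same note — a neighbor tone (lower neighbor).
The harmony at that moment is G minor seventh chord (G, Bb, D, F); A5 is not a chord tone.
It is approached by step down from Bb5 and left by step down to G5.
Step in, step out in the same direction — a passing tone.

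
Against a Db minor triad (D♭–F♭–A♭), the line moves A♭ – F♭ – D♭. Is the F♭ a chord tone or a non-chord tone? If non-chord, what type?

Db minor triad contains D♭, F♭, A♭; F♭ is the third, so it is a chord tone.

Chord tone (the third of Db minor triad).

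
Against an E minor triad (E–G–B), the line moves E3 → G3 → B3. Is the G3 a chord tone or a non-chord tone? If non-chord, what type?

E minor triad contains E, G, B; G is the third, so it is a chord tone.

Chord tone (the third of E minor triad).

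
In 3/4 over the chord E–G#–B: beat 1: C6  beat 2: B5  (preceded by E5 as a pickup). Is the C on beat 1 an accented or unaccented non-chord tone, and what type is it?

Accented appoggiatura.

The harmony at that moment is E major triad (E, G#, B); C6 is not a chord tone.
It is approached by leap up from E5 and left by step down to B5.
Leap in, step out — an appoggiatura.
It falls on the downbeat, so it is accented.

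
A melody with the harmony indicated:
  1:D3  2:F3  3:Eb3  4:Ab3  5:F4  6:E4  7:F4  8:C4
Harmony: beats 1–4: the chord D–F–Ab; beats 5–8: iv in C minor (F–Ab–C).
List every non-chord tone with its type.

The harmony at that moment is D diminished triad (D, F, Ab); Eb3 is not a chord tone.
It is approached by step down from F3 and left by leap up to Ab3.
Step in, leap out — an escape tone.
The harmony at that moment is F minor triad (F, Ab, C); E4 is not a chord tone.
It is approached by step down from F4 and left by step up to F4.
Step away and step back to the same note — a neighbor tone (lower neighbor).

Eb3 (beat 3) — escape tone; E4 (beat 6) — neighbor tone.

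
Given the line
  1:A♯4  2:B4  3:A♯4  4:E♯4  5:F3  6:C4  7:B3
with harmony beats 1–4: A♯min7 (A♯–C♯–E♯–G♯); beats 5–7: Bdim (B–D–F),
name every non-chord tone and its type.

The harmony at that moment is A♯ minor seventh chord (A♯, C♯, E♯, G♯); B4 is not a chord tone.
It is approached by step up from A♯4 and left by step down to A♯4.
Step away and step back to the same note — a neighbor tone (upper neighbor).
The harmony at that moment is B diminished triad (B, D, F); C4 is not a chord tone.
It is approached by leap up from F3 and left by step down to B3.
Leap in, step out — an appoggiatura.

B4 (beat 2) — neighbor tone; C4 (beat 6) — appoggiatura.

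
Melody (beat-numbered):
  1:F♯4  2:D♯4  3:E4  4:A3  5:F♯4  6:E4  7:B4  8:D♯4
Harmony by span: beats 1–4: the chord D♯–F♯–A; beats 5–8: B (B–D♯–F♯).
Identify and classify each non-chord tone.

The harmony at that moment is D♯ diminished triad (D♯, F♯, A); E4 is not a chord tone.
It is approached by step up from D♯4 and left by leap down to A3.
Step in, leap out — an escape tone.
The harmony at that moment is B major triad (B, D♯, F♯); E4 is not a chord tone.
It is approached by step down from F♯4 and left by leap up to B4.
Step in, leap out — an escape tone.

E4 (beat 3) — escape tone; E4 (beat 6) — escape tone.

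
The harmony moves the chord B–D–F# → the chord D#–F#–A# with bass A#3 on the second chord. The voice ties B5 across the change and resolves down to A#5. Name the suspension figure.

At the second chord the bass is A#3. The suspended B5 lies a ninth above the bass; after resolving down by step to A#5, the interval above the bass becomes an octave.
Suspension figures are named by those two intervals: 9–8.

9–8 suspension.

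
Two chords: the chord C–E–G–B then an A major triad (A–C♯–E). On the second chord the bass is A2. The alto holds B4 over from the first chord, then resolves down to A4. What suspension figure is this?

At the second chord the bass is A2. The suspended B4 lies a ninth above the bass; after resolving down by step to A4, the interval above the bass becomes an octave.
Suspension figures are named by those two intervals: 9–8.

9–8 suspension.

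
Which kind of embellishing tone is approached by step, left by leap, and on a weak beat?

Approach: by step. Departure: by leap. Metric position: weak.
Step in, leap out, from a weak position — an escape tone (échappée). (It is the mirror image of the appoggiatura, which leaps in and steps out on a strong beat.)

Escape tone.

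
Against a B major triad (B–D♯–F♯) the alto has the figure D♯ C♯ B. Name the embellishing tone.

C♯ is a passing tone.

The harmony at that moment is B major triad (B, D♯, F♯); C♯ is not a chord tone.
It is approached by step down from D♯ and left by step down to B.
Step in, step out in the same direction — a passing tone.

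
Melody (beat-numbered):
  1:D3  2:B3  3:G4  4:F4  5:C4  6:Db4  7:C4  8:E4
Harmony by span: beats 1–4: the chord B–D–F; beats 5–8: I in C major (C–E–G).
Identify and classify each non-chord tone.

The harmony at that moment is B diminished triad (B, D, F); G4 is not a chord tone.
It is approached by leap up from B3 and left by step down to F4.
Leap in, step out — an appoggiatura.
The harmony at that moment is C major triad (C, E, G); Db4 is not a chord tone.
It is approached by step up from C4 and left by step down to C4.
Step away and step back to the same note — a neighbor tone (upper neighbor).

G4 (beat 3) — appoggiatura; Db4 (beat 6) — neighbor tone.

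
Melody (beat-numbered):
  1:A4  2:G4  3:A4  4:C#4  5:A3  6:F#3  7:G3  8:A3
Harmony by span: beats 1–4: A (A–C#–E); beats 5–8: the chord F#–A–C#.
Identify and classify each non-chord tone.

The harmony at that moment is A major triad (A, C#, E); G4 is not a chord tone.
It is approached by step down from A4 and left by step up to A4.
Step away and step back to the same note — a neighbor tone (lower neighbor).
The harmony at that moment is F# minor triad (F#, A, C#); G3 is not a chord tone.
It is approached by step up from F#3 and left by step up to A3.
Step in, step out in the same direction — a passing tone.

G4 (beat 2) — neighbor tone; G3 (beat 7) — passing tone.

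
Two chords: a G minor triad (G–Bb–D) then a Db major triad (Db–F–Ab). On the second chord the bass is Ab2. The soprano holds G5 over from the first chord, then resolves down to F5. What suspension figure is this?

7–6 suspension.

At the second chord the bass is Ab2. The suspended G5 lies a seventh above the bass; after resolving down by step to F5, the interval above the bass becomes a sixth.
Suspension figures are named by those two intervals: 7–6.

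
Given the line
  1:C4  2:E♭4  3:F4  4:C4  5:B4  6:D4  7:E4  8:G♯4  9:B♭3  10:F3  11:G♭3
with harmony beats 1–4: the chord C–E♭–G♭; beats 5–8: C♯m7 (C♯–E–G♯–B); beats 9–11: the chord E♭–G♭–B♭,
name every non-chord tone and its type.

The harmony at that moment is C diminished triad (C, E♭, G♭); F4 is not a chord tone.
It is approached by step up from E♭4 and left by leap down to C4.
Step in, leap out — an escape tone.
The harmony at that moment is C♯ minor seventh chord (C♯, E, G♯, B); D4 is not a chord tone.
It is approached by leap down from B4 and left by step up to E4.
Leap in, step out — an appoggiatura.
The harmony at that moment is E♭ minor triad (E♭, G♭, B♭); F3 is not a chord tone.
It is approached by leap down from B♭3 and left by step up to G♭3.
Leap in, step out — an appoggiatura.

F4 (beat 3) — escape tone; D4 (beat 6) — appoggiatura; F3 (beat 10) — appoggiatura.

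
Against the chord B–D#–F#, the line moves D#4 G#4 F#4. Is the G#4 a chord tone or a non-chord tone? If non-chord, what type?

The harmony at that moment is B major triad (B, D#, F#); G#4 is not a chord tone.
It is approached by leap up from D#4 and left by step down to F#4.
Leap in, step out — an appoggiatura.

Non-chord tone — an appoggiatura.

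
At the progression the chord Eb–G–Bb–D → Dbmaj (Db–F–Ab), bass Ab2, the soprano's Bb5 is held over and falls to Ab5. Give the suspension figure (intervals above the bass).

At the second chord the bass is Ab2. The suspended Bb5 lies a ninth above the bass; after resolving down by step to Ab5, the interval above the bass becomes an octave.
Suspension figures are named by those two intervals: 9–8.

9–8 suspension.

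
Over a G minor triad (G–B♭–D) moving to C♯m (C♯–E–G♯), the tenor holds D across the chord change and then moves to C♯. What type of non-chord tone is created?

D is a suspension.

The harmony at that moment is C♯ minor triad (C♯, E, G♯); D is not a chord tone.
It is held over (the same pitch as the preceding D) and left by step down to C♯.
Held over from the previous chord and resolving down by step — a suspension.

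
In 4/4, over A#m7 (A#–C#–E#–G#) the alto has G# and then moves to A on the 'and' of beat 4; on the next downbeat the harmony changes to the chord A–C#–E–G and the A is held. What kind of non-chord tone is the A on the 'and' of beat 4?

Anticipation.

The harmony at that moment is A# minor seventh chord (A#, C#, E#, G#); A is not a chord tone.
It is approached by step up from G# and then sustained as the same pitch into the next harmony.
Arriving early and becoming a chord tone when the harmony changes — an anticipation.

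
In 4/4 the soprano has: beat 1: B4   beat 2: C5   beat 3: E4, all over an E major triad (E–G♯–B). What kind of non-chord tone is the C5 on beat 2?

The harmony at that moment is E major triad (E, G♯, B); C5 is not a chord tone.
It is approached by step up from B4 and left by leap down to E4.
Step in, leap out, on a weak beat — an escape tone.

Escape tone.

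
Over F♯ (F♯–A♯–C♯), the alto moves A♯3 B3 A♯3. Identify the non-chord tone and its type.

B3 is a neighbor tone.

The harmony at that moment is F♯ major triad (F♯, A♯, C♯); B3 is not a chord tone.
It is approached by step up from A♯3 and left by step down to A♯3.
Step away and step back to the same note — a neighbor tone (upper neighbor).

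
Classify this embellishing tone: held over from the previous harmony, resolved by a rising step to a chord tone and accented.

Retardation.

Approach: by preparation — the pitch is first a chord tone, then held (tied or repeated) while the harmony changes under it. Departure: up by step. Metric position: strong.
A prepared dissonance that resolves upward by step — a retardation. (The same figure resolving downward would be a suspension.)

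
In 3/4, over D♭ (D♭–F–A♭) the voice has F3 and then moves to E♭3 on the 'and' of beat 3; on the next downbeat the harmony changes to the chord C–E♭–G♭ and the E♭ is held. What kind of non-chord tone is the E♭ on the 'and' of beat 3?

Anticipation.

The harmony at that moment is D♭ major triad (D♭, F, A♭); E♭3 is not a chord tone.
It is approached by step down from F3 and then sustained as the same pitch into the next harmony.
Arriving early and becoming a chord tone when the harmony changes — an anticipation.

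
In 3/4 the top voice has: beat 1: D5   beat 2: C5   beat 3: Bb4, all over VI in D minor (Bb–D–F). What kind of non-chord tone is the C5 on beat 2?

Passing tone.

The harmony at that moment is Bb major triad (Bb, D, F); C5 is not a chord tone.
It is approached by step down from D5 and left by step down to Bb4.
Step in, step out in the same direction — a passing tone.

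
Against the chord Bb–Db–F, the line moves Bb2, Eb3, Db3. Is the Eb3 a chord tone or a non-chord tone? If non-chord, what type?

The harmony at that moment is Bb minor triad (Bb, Db, F); Eb3 is not a chord tone.
It is approached by leap up from Bb2 and left by step down to Db3.
Leap in, step out — an appoggiatura.

Non-chord tone — an appoggiatura.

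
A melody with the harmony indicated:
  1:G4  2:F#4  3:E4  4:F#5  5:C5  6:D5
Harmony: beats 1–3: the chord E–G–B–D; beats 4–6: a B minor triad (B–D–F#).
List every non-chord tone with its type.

F#4 (beat 2) — passing tone; C5 (beat 5) — appoggiatura.

The harmony at that moment is E minor seventh chord (E, G, B, D); F#4 is not a chord tone.
It is approached by step down from G4 and left by step down to E4.
Step in, step out in the same direction — a passing tone.
The harmony at that moment is B minor triad (B, D, F#); C5 is not a chord tone.
It is approached by leap down from F#5 and left by step up to D5.
Leap in, step out — an appoggiatura.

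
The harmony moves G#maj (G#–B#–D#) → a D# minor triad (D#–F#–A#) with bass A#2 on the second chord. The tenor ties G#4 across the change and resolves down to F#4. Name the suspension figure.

7–6 suspension.

At the second chord the bass is A#2. The suspended G#4 lies a seventh above the bass; after resolving down by step to F#4, the interval above the bass becomes a sixth.
Suspension figures are named by those two intervals: 7–6.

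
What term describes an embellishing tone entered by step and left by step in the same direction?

Passing tone.

Approach: by step. Departure: by step, continuing in the same direction.
Stepwise on both sides with no change of direction means the note fills in the space between two different chord tones — a passing tone. (Had it turned back to its starting note it would be a neighbor tone instead.)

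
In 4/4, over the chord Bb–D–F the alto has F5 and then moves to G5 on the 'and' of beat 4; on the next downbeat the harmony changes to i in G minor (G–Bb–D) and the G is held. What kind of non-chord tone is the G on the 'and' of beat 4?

The harmony at that moment is Bb major triad (Bb, D, F); G5 is not a chord tone.
It is approached by step up from F5 and then sustained as the same pitch into the next harmony.
Arriving early and becoming a chord tone when the harmony changes — an anticipation.

Anticipation.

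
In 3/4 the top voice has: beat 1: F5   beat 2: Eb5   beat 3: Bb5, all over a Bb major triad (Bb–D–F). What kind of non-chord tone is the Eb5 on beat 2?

The harmony at that moment is Bb major triad (Bb, D, F); Eb5 is not a chord tone.
It is approached by step down from F5 and left by leap up to Bb5.
Step in, leap out, on a weak beat — an escape tone.

Escape tone.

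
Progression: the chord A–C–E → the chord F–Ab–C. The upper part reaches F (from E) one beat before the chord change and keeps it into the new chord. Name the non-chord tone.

The harmony at that moment is A minor triad (A, C, E); F is not a chord tone.
It is approached by step up from E and then sustained as the same pitch into the next harmony.
Arriving early and becoming a chord tone when the harmony changes — an anticipation.

F is an anticipation.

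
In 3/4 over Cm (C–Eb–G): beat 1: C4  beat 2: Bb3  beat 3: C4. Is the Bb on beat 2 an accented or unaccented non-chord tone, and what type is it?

Unaccented neighbor tone.

The harmony at that moment is C minor triad (C, Eb, G); Bb3 is not a chord tone.
It is approached by step down from C4 and left by step up to C4.
Step away and step back to the same note — a neighbor tone (lower neighbor).
It falls on a weak beat, so it is unaccented.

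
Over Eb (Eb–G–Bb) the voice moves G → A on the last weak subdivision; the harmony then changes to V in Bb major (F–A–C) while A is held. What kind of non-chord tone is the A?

The harmony at that moment is Eb major triad (Eb, G, Bb); A is not a chord tone.
It is approached by step up from G and then sustained as the same pitch into the next harmony.
Arriving early and becoming a chord tone when the harmony changes — an anticipation.

A is an anticipation.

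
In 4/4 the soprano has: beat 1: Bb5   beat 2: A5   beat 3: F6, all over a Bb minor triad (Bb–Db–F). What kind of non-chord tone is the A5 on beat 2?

The harmony at that moment is Bb minor triad (Bb, Db, F); A5 is not a chord tone.
It is approached by step down from Bb5 and left by leap up to F6.
Step in, leap out, on a weak beat — an escape tone.

Escape tone.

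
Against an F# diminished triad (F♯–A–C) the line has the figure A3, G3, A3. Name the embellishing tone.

G3 is a neighbor tone.

The harmony at that moment is F♯ diminished triad (F♯, A, C); G3 is not a chord tone.
It is approached by step down from A3 and left by step up to A3.
Step away and step back to the same note — a neighbor tone (lower neighbor).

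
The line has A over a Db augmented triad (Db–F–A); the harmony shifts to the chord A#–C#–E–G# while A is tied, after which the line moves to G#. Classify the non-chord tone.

A is a suspension.

The harmony at that moment is A# half-diminished seventh chord (A#, C#, E, G#); A is not a chord tone.
It is held over (the same pitch as the preceding A) and left by step down to G#.
Held over from the previous chord and resolving down by step — a suspension.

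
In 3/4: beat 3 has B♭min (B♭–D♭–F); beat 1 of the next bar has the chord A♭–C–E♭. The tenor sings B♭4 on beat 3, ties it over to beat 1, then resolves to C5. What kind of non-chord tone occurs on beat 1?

Retardation.

The harmony at that moment is A♭ major triad (A♭, C, E♭); B♭4 is not a chord tone.
It is held over (the same pitch as the preceding B♭4) and left by step up to C5.
Held over from the previous chord and resolving up by step — a retardation.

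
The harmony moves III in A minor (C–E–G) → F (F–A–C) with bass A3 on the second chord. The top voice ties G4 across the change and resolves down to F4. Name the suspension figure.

7–6 suspension.

At the second chord the bass is A3. The suspended G4 lies a seventh above the bass; after resolving down by step to F4, the interval above the bass becomes a sixth.
Suspension figures are named by those two intervals: 7–6.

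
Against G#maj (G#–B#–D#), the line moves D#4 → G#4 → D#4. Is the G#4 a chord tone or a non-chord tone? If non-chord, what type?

G# major triad contains G#, B#, D#; G# is the root, so it is a chord tone.

Chord tone (the root of G# major triad).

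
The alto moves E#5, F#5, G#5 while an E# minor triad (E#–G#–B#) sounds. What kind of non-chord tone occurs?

F#5 is a passing tone.

The harmony at that moment is E# minor triad (E#, G#, B#); F#5 is not a chord tone.
It is approached by step up from E#5 and left by step up to G#5.
Step in, step out in the same direction — a passing tone.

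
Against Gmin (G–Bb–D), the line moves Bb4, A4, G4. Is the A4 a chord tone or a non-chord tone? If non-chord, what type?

The harmony at that moment is G minor triad (G, Bb, D); A4 is not a chord tone.
It is approached by step down from Bb4 and left by step down to G4.
Step in, step out in the same direction — a passing tone.

Non-chord tone — a passing tone.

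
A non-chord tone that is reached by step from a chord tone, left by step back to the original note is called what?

Neighbor tone.

Approach: by step. Departure: by step in the opposite direction, back to the starting pitch.
Stepwise on both sides but reversing to return to the same chord tone — a neighbor tone. (Had it continued onward in the same direction it would be a passing tone instead.)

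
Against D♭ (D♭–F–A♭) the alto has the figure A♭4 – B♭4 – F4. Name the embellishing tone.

The harmony at that moment is D♭ major triad (D♭, F, A♭); B♭4 is not a chord tone.
It is approached by step up from A♭4 and left by leap down to F4.
Step in, leap out — an escape tone.

B♭4 is an escape tone.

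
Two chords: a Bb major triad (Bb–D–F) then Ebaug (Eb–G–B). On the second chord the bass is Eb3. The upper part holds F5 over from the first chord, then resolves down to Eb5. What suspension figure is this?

At the second chord the bass is Eb3. The suspended F5 lies a ninth above the bass; after resolving down by step to Eb5, the interval above the bass becomes an octave.
Suspension figures are named by those two intervals: 9–8.

9–8 suspension.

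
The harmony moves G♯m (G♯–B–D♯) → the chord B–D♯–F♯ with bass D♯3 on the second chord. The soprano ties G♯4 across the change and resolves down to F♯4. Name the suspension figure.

At the second chord the bass is D♯3. The suspended G♯4 lies a fourth above the bass; after resolving down by step to F♯4, the interval above the bass becomes a third.
Suspension figures are named by those two intervals: 4–3.

4–3 suspension.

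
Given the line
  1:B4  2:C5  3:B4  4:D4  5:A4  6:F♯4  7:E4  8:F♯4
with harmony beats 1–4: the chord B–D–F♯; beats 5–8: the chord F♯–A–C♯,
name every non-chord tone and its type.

The harmony at that moment is B minor triad (B, D, F♯); C5 is not a chord tone.
It is approached by step up from B4 and left by step down to B4.
Step away and step back to the same note — a neighbor tone (upper neighbor).
The harmony at that moment is F♯ minor triad (F♯, A, C♯); E4 is not a chord tone.
It is approached by step down from F♯4 and left by step up to F♯4.
Step away and step back to the same note — a neighbor tone (lower neighbor).

C5 (beat 2) — neighbor tone; E4 (beat 7) — neighbor tone.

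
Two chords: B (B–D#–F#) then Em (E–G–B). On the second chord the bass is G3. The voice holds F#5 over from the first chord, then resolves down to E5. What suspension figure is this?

At the second chord the bass is G3. The suspended F#5 lies a seventh above the bass; after resolving down by step to E5, the interval above the bass becomes a sixth.
Suspension figures are named by those two intervals: 7–6.

7–6 suspension.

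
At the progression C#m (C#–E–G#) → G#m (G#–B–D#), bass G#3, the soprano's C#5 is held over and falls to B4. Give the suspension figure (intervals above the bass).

At the second chord the bass is G#3. The suspended C#5 lies a fourth above the bass; after resolving down by step to B4, the interval above the bass becomes a third.
Suspension figures are named by those two intervals: 4–3.

4–3 suspension.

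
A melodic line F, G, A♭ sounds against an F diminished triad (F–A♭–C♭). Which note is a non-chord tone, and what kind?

The harmony at that moment is F diminished triad (F, A♭, C♭); G is not a chord tone.
It is approached by step up from F and left by step up to A♭.
Step in, step out in the same direction — a passing tone.

G is a passing tone.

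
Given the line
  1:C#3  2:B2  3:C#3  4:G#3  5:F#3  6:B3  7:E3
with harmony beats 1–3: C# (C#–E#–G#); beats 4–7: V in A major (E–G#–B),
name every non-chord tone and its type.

The harmony at that moment is C# major triad (C#, E#, G#); B2 is not a chord tone.
It is approached by step down from C#3 and left by step up to C#3.
Step away and step back to the same note — a neighbor tone (lower neighbor).
The harmony at that moment is E major triad (E, G#, B); F#3 is not a chord tone.
It is approached by step down from G#3 and left by leap up to B3.
Step in, leap out — an escape tone.

B2 (beat 2) — neighbor tone; F#3 (beat 5) — escape tone.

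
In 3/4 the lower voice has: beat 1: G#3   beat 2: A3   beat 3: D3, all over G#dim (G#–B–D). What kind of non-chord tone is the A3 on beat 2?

Escape tone.

The harmony at that moment is G# diminished triad (G#, B, D); A3 is not a chord tone.
It is approached by step up from G#3 and left by leap down to D3.
Step in, leap out, on a weak beat — an escape tone.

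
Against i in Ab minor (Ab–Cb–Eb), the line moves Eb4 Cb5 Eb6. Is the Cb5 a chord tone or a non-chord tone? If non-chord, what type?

Chord tone (the third of Ab minor triad).

Ab minor triad contains Ab, Cb, Eb; Cb is the third, so it is a chord tone.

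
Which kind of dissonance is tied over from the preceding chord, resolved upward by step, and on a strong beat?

Retardation.

Approach: by preparation — the pitch is first a chord tone, then held (tied or repeated) while the harmony changes under it. Departure: up by step. Metric position: strong.
A prepared dissonance that resolves upward by step — a retardation. (The same figure resolving downward would be a suspension.)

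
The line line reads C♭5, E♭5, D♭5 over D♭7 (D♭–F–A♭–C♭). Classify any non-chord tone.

E♭5 is an appoggiatura.

The harmony at that moment is D♭ dominant seventh chord (D♭, F, A♭, C♭); E♭5 is not a chord tone.
It is approached by leap up from C♭5 and left by step down to D♭5.
Leap in, step out — an appoggiatura.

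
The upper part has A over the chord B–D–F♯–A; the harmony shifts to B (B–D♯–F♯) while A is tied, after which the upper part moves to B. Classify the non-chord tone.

The harmony at that moment is B major triad (B, D♯, F♯); A is not a chord tone.
It is held over (the same pitch as the preceding A) and left by step up to B.
Held over from the previous chord and resolving up by step — a retardation.

A is a retardation.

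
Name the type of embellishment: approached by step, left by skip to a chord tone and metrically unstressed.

Escape tone.

Approach: by step. Departure: by leap. Metric position: weak.
Step in, leap out, from a weak position — an escape tone (échappée). (It is the mirror image of the appoggiatura, which leaps in and steps out on a strong beat.)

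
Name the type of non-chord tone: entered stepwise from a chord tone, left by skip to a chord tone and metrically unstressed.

Escape tone.

Approach: by step. Departure: by leap. Metric position: weak.
Step in, leap out, from a weak position — an escape tone (échappée). (It is the mirror image of the appoggiatura, which leaps in and steps out on a strong beat.)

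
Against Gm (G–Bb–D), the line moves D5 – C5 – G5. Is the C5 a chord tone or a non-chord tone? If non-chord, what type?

The harmony at that moment is G minor triad (G, Bb, D); C5 is not a chord tone.
It is approached by step down from D5 and left by leap up to G5.
Step in, leap out — an escape tone.

Non-chord tone — an escape tone.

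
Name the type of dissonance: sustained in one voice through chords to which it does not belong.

Pedal tone.

Approach: none. Departure: none — a single pitch is sustained while the chords change around it, passing through harmonies that do not contain it.
No melodic motion at all; the dissonance is created entirely by the moving harmonies against the stationary note — a pedal tone (pedal point).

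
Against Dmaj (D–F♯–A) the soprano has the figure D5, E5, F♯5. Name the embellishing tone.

E5 is a passing tone.

The harmony at that moment is D major triad (D, F♯, A); E5 is not a chord tone.
It is approached by step up from D5 and left by step up to F♯5.
Step in, step out in the same direction — a passing tone.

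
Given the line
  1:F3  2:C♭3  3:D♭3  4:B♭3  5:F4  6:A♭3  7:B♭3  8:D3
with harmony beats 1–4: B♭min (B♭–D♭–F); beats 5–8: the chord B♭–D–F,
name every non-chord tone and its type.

C♭3 (beat 2) — appoggiatura; A♭3 (beat 6) — appoggiatura.

The harmony at that moment is B♭ minor triad (B♭, D♭, F); C♭3 is not a chord tone.
It is approached by leap down from F3 and left by step up to D♭3.
Leap in, step out — an appoggiatura.
The harmony at that moment is B♭ major triad (B♭, D, F); A♭3 is not a chord tone.
It is approached by leap down from F4 and left by step up to B♭3.
Leap in, step out — an appoggiatura.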